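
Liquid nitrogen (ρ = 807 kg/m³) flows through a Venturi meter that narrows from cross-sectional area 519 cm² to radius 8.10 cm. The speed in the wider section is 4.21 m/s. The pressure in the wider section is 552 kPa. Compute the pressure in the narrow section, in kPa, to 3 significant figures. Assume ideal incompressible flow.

The volume flow rate is constant, so v₂ = (A₁/A₂)v₁ = (519/206)·4.21 = 10.6 m/s.
With no height change, Bernoulli's equation is P₁ + ½ρv₁² = P₂ + ½ρv₂².
P₂ = P₁ − ½ρ(v₂² − v₁²) = 552000 − ½·807·(10.6² − 4.21²) = 552000 − 38200 = 514000 Pa.

514 kPa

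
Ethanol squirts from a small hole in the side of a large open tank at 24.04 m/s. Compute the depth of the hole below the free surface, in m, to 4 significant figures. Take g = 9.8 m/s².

Torricelli: v = √(2gh), so h = v²/(2g).
h = 24.04²/(2·9.8) = 577.9/19.60 = 29.49 m.

h ≈ 29.49 m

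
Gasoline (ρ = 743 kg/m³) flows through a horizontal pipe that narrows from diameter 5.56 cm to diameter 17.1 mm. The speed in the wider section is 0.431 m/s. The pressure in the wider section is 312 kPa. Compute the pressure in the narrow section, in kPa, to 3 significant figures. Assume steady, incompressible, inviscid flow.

P₂ ≈ 304 kPa

By continuity, v₂ = v₁·A₁/A₂ = 0.431·(24.3/2.30) = 4.56 m/s.
With no height change, Bernoulli's equation is P₁ + ½ρv₁² = P₂ + ½ρv₂².
P₂ = P₁ − ½ρ(v₂² − v₁²) = 312000 − ½·743·(4.56² − 0.431²) = 312000 − 7640 = 304000 Pa.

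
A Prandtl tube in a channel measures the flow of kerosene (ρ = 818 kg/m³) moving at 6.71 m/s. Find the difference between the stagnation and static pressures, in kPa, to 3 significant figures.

The dynamic pressure equals the rise in static pressure at the stagnation point: ΔP = ½ρv².
ΔP = ½·818·6.71² = 18400 Pa.

ΔP ≈ 18.4 kPa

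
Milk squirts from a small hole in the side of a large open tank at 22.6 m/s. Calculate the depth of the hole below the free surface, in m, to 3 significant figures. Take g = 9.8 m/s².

Torricelli: v = √(2gh), so h = v²/(2g).
h = 22.6²/(2·9.8) = 511/19.60 = 26.1 m.

h ≈ 26.1 m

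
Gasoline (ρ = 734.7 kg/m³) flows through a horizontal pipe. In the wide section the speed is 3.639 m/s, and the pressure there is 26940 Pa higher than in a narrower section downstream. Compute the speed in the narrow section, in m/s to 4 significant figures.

Horizontal Bernoulli: P₁ + ½ρv₁² = P₂ + ½ρv₂², so v₂² = v₁² + 2(P₁ − P₂)/ρ.
v₂ = √(3.639² + 2·26940/734.7) = √(13.24 + 73.34) = 9.305 m/s.

9.305 m/s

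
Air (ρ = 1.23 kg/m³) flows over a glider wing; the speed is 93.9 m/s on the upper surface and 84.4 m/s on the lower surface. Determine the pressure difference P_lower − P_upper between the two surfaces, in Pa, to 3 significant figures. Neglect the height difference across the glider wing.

ΔP ≈ 1040 Pa

The pressure is lower where the speed is higher: ΔP = ½ρ(v_up² − v_low²).
ΔP = ½·1.23·(93.9² − 84.4²) = 1040 Pa.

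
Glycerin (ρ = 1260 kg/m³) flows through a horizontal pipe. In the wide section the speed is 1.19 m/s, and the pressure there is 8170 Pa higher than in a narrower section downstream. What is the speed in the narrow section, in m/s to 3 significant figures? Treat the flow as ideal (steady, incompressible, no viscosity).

3.79 m/s

With h₁ = h₂, rearranging Bernoulli gives v₂ = √(v₁² + 2ΔP/ρ).
v₂ = √(1.19² + 2·8170/1260) = √(1.42 + 13.0) = 3.79 m/s.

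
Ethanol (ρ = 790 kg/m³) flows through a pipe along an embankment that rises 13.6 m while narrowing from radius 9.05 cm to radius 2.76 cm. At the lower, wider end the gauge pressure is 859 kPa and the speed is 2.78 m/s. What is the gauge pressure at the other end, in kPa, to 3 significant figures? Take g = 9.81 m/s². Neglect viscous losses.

Mass conservation (A₁v₁ = A₂v₂) gives v₂ = 2.78 × 257/23.9 = 29.9 m/s.
Energy conservation along the streamline gives P₂ = P₁ − ½ρ(v₂² − v₁²) − ρg(h₂ − h₁).
P₂ = 859000 + ½·790·(2.78² − 29.9²) − 790·9.81·(+13.6) = 859000 + (-350000) − (105000) = 404000 Pa.

P₂ ≈ 404 kPa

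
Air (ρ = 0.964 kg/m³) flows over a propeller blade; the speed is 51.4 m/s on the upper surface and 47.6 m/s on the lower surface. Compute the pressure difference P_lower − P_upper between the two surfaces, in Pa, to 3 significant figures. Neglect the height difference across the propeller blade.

ΔP = 181 Pa

Bernoulli (same height): P_lower − P_upper = ½ρ(v_upper² − v_lower²).
ΔP = ½·0.964·(51.4² − 47.6²) = 181 Pa.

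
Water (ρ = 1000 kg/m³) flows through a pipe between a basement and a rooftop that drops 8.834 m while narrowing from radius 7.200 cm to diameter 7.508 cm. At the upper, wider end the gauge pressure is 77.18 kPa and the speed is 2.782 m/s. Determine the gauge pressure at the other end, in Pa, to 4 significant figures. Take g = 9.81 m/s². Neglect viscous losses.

By continuity, v₂ = v₁·A₁/A₂ = 2.782·(162.9/44.27) = 10.23 m/s.
Energy conservation along the streamline gives P₂ = P₁ − ½ρ(v₂² − v₁²) − ρg(h₂ − h₁).
P₂ = 77180 + ½·1000·(2.782² − 10.23²) − 1000·9.81·(−8.834) = 77180 + (-48490) − (-86660) = 115300 Pa.

P₂ ≈ 115300 Pa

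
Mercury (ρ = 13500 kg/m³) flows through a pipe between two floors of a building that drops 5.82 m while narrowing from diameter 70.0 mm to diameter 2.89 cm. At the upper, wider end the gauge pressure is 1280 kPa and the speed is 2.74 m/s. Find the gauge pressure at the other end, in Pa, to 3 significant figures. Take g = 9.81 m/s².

By continuity, v₂ = v₁·A₁/A₂ = 2.74·(38.5/6.56) = 16.1 m/s.
Energy conservation along the streamline gives P₂ = P₁ − ½ρ(v₂² − v₁²) − ρg(h₂ − h₁).
P₂ = 1280000 + ½·13500·(2.74² − 16.1²) − 13500·9.81·(−5.82) = 1280000 + (-1690000) − (-771000) = 357000 Pa.

P₂ ≈ 357000 Pa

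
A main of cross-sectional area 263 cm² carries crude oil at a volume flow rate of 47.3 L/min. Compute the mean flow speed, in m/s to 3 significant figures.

Q = 47.3 L/min = 0.000788 m³/s.
v = Q/A = 0.000788 / 0.0263 = 0.0300 m/s.

0.0300 m/s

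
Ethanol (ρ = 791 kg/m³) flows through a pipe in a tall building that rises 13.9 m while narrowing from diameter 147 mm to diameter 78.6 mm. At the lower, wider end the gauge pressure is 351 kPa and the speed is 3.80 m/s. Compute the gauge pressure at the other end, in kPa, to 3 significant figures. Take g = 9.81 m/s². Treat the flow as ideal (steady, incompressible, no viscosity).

By continuity, v₂ = v₁·A₁/A₂ = 3.80·(170/48.5) = 13.3 m/s.
Energy conservation along the streamline gives P₂ = P₁ − ½ρ(v₂² − v₁²) − ρg(h₂ − h₁).
P₂ = 351000 + ½·791·(3.80² − 13.3²) − 791·9.81·(+13.9) = 351000 + (-64200) − (108000) = 179000 Pa.

179 kPa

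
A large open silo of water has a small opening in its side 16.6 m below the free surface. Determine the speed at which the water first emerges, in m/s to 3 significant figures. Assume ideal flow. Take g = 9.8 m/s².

v ≈ 18.0 m/s

The surface is effectively still and both ends are open, so ½v² = gh and v = √(2·9.8·16.6) = 18.0 m/s.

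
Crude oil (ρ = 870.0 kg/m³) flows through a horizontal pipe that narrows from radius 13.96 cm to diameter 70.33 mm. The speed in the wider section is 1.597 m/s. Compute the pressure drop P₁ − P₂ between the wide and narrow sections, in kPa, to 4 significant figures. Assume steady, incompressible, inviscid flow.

274.4 kPa

The volume flow rate is constant, so v₂ = (A₁/A₂)v₁ = (612.2/38.85)·1.597 = 25.17 m/s.
Bernoulli (h₁ = h₂): P₁ − P₂ = ½ρ(v₂² − v₁²).
P₁ − P₂ = ½·870.0·(25.17² − 1.597²) = ½·870.0·630.9 = 274400 Pa.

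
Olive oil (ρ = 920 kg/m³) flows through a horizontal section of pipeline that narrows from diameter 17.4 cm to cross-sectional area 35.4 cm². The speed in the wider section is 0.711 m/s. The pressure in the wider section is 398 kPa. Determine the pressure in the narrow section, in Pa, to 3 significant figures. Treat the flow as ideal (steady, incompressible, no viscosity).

P₂ ≈ 388000 Pa

Continuity gives A₁v₁ = A₂v₂, so v₂ = (238 cm²)/(35.4 cm²) × 0.711 m/s = 4.78 m/s.
Along the horizontal streamline, P + ½ρv² is constant.
P₂ = P₁ − ½ρ(v₂² − v₁²) = 398000 − ½·920·(4.78² − 0.711²) = 398000 − 10300 = 388000 Pa.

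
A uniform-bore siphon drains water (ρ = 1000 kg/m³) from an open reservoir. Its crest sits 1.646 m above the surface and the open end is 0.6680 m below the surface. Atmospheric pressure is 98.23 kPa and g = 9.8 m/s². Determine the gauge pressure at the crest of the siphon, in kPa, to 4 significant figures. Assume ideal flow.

From the surface to the outlet (both open to atmosphere, surface at rest): v = √(2g·h_out) = √(2·9.8·0.6680) = 3.618 m/s.
Continuity keeps v the same throughout the tube; from surface to crest, P_atm + 0 = P_top + ½ρv² + ρg·h_top.
P_top = 98230 − ½·1000·3.618² − 1000·9.8·1.646 = 75550 Pa. So P_gauge = P_top − P_atm = -22680 Pa.

P_gauge = -22.68 kPa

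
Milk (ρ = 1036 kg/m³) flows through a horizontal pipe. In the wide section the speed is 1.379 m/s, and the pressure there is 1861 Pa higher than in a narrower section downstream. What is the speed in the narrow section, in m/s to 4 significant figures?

v₂ ≈ 2.344 m/s

Along the level pipe P + ½ρv² is conserved, hence v₂² = v₁² + 2(P₁ − P₂)/ρ.
v₂ = √(1.379² + 2·1861/1036) = √(1.902 + 3.593) = 2.344 m/s.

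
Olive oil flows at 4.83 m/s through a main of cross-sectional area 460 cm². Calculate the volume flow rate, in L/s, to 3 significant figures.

Q = A·v = 0.0460 m² × 4.83 m/s = 0.222 m³/s.
Converting: 0.222 m³/s × 1000 = 222 L/s.

Q ≈ 222 L/s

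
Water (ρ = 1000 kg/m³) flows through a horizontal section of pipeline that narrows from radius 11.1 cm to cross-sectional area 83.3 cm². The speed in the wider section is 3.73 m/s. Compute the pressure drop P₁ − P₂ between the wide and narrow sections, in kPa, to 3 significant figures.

ΔP ≈ 143 kPa

Continuity gives A₁v₁ = A₂v₂, so v₂ = (387 cm²)/(83.3 cm²) × 3.73 m/s = 17.3 m/s.
Bernoulli (h₁ = h₂): P₁ − P₂ = ½ρ(v₂² − v₁²).
P₁ − P₂ = ½·1000·(17.3² − 3.73²) = ½·1000·287 = 143000 Pa.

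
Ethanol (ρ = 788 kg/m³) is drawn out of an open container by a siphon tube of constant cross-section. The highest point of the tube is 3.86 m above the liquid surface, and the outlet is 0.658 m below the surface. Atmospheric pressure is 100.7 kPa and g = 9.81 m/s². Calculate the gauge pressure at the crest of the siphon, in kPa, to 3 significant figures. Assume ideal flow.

P_gauge ≈ -34.9 kPa

The outlet speed comes from Torricelli: v = √(2g·0.658) = 3.59 m/s.
The bore is uniform, so the speed at the crest is the same v. Bernoulli surface→crest: P_atm = P_top + ½ρv² + ρg·h_top.
P_top = 100700 − ½·788·3.59² − 788·9.81·3.86 = 65800 Pa. So P_gauge = P_top − P_atm = -34900 Pa.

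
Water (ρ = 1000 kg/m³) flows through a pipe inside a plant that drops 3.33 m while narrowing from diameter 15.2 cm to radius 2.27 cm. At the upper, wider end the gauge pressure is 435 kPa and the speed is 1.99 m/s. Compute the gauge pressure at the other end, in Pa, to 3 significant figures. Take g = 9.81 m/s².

By continuity, v₂ = v₁·A₁/A₂ = 1.99·(181/16.2) = 22.3 m/s.
Energy conservation along the streamline gives P₂ = P₁ − ½ρ(v₂² − v₁²) − ρg(h₂ − h₁).
P₂ = 435000 + ½·1000·(1.99² − 22.3²) − 1000·9.81·(−3.33) = 435000 + (-247000) − (-32700) = 221000 Pa.

P₂ = 221000 Pa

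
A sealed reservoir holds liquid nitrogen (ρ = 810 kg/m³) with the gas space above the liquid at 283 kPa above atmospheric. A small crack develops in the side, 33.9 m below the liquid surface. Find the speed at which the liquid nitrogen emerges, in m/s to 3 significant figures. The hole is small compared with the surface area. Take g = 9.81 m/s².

v ≈ 36.9 m/s

Take point 1 at the surface (v₁ ≈ 0) and point 2 at the hole (at atmospheric pressure). Bernoulli: P₁ + ρg h = P_atm + ½ρv₂².
With P₁ − P_atm = 283000 Pa, v₂ = √(2gh + 2ΔP/ρ) = √(2·9.81·33.9 + 2·283000/810) = 36.9 m/s.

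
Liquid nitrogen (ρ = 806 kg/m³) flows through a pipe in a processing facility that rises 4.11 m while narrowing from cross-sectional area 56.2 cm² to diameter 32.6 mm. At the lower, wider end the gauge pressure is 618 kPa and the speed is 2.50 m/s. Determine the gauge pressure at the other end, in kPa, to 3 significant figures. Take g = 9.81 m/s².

P₂ = 474 kPa

Mass conservation (A₁v₁ = A₂v₂) gives v₂ = 2.50 × 56.2/8.35 = 16.8 m/s.
Energy conservation along the streamline gives P₂ = P₁ − ½ρ(v₂² − v₁²) − ρg(h₂ − h₁).
P₂ = 618000 + ½·806·(2.50² − 16.8²) − 806·9.81·(+4.11) = 618000 + (-112000) − (32500) = 474000 Pa.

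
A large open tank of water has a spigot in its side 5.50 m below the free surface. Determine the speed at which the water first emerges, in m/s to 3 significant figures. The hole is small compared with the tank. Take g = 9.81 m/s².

The surface is effectively still and both ends are open, so ½v² = gh and v = √(2·9.81·5.50) = 10.4 m/s.

v ≈ 10.4 m/s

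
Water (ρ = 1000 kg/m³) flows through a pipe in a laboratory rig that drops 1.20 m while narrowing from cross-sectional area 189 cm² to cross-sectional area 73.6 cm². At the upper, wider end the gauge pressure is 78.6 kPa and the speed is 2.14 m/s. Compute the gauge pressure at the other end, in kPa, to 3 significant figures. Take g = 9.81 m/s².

Continuity gives A₁v₁ = A₂v₂, so v₂ = (189 cm²)/(73.6 cm²) × 2.14 m/s = 5.50 m/s.
Bernoulli: P₁ + ½ρv₁² + ρg h₁ = P₂ + ½ρv₂² + ρg h₂, so P₂ = P₁ + ½ρ(v₁² − v₂²) − ρg(h₂ − h₁).
P₂ = 78600 + ½·1000·(2.14² − 5.50²) − 1000·9.81·(−1.20) = 78600 + (-12800) − (-11800) = 77600 Pa.

P₂ = 77.6 kPa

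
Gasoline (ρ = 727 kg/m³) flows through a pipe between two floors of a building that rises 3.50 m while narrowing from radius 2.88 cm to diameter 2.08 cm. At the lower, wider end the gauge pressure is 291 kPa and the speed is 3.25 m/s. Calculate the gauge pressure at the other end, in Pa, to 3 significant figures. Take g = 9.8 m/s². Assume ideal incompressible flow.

The volume flow rate is constant, so v₂ = (A₁/A₂)v₁ = (26.1/3.40)·3.25 = 24.9 m/s.
Bernoulli: P₁ + ½ρv₁² + ρg h₁ = P₂ + ½ρv₂² + ρg h₂, so P₂ = P₁ + ½ρ(v₁² − v₂²) − ρg(h₂ − h₁).
P₂ = 291000 + ½·727·(3.25² − 24.9²) − 727·9.8·(+3.50) = 291000 + (-222000) − (24900) = 44100 Pa.

P₂ ≈ 44100 Pa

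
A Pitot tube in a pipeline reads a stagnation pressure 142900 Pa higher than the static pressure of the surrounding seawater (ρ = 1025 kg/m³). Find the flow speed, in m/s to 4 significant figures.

16.70 m/s

The dynamic pressure equals the rise in static pressure at the stagnation point: ΔP = ½ρv².
v = √(2ΔP/ρ) = √(2·142900/1025) = 16.70 m/s.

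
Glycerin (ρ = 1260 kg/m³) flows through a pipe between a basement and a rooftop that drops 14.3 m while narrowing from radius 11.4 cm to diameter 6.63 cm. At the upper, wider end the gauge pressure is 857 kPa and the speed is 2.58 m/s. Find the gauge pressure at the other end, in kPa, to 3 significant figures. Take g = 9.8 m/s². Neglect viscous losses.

P₂ ≈ 451 kPa

The volume flow rate is constant, so v₂ = (A₁/A₂)v₁ = (408/34.5)·2.58 = 30.5 m/s.
Applying Bernoulli between the two ends and solving for P₂: P₂ = P₁ + ½ρ(v₁² − v₂²) − ρgΔh.
P₂ = 857000 + ½·1260·(2.58² − 30.5²) − 1260·9.8·(−14.3) = 857000 + (-582000) − (-177000) = 451000 Pa.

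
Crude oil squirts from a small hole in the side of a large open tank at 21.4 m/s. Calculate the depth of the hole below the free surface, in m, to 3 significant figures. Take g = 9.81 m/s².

For a small hole in a large open tank, ½v² = gh, giving h = v²/(2g).
h = 21.4²/(2·9.81) = 458/19.62 = 23.3 m.

h ≈ 23.3 m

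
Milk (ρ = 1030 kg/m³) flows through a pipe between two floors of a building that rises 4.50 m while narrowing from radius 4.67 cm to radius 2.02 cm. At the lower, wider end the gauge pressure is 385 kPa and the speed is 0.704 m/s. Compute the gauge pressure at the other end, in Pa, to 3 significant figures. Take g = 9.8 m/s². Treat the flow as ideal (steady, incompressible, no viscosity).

The volume flow rate is constant, so v₂ = (A₁/A₂)v₁ = (68.5/12.8)·0.704 = 3.76 m/s.
Applying Bernoulli between the two ends and solving for P₂: P₂ = P₁ + ½ρ(v₁² − v₂²) − ρgΔh.
P₂ = 385000 + ½·1030·(0.704² − 3.76²) − 1030·9.8·(+4.50) = 385000 + (-7040) − (45400) = 333000 Pa.

P₂ ≈ 333000 Pa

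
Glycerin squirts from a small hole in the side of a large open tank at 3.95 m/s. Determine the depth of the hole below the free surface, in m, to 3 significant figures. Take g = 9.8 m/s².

h ≈ 0.796 m

Inverting v = √(2gh) gives h = v² / 2g.
h = 3.95²/(2·9.8) = 15.6/19.60 = 0.796 m.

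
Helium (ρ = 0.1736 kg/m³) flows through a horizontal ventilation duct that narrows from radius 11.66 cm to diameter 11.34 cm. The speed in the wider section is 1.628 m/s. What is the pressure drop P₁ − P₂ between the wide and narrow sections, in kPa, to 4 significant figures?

The volume flow rate is constant, so v₂ = (A₁/A₂)v₁ = (427.1/101.0)·1.628 = 6.885 m/s.
The pipe is horizontal, so Bernoulli reduces to P₁ + ½ρv₁² = P₂ + ½ρv₂².
P₁ − P₂ = ½·0.1736·(6.885² − 1.628²) = ½·0.1736·44.75 = 3.884 Pa.

ΔP ≈ 0.003884 kPa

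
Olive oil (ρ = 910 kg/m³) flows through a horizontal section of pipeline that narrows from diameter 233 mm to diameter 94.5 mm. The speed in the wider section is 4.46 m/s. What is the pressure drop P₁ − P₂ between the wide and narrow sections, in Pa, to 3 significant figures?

ΔP ≈ 325000 Pa

Mass conservation (A₁v₁ = A₂v₂) gives v₂ = 4.46 × 426/70.1 = 27.1 m/s.
The pipe is horizontal, so Bernoulli reduces to P₁ + ½ρv₁² = P₂ + ½ρv₂².
P₁ − P₂ = ½·910·(27.1² − 4.46²) = ½·910·715 = 325000 Pa.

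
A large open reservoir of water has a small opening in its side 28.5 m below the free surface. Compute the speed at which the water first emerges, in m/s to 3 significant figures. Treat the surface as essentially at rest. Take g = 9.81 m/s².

v = 23.6 m/s

Torricelli's result v = √(2gh) gives v = √(2·9.81·28.5) = 23.6 m/s.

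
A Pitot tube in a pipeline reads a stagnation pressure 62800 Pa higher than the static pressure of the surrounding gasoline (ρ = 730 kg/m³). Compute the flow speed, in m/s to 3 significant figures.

At the stagnation point the flow is brought to rest, so Bernoulli gives P_stag − P_static = ½ρv².
v = √(2ΔP/ρ) = √(2·62800/730) = 13.1 m/s.

13.1 m/s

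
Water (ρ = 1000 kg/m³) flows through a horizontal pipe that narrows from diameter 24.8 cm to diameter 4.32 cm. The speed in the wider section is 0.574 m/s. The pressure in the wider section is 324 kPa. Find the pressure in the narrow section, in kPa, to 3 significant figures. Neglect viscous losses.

Mass conservation (A₁v₁ = A₂v₂) gives v₂ = 0.574 × 483/14.7 = 18.9 m/s.
Bernoulli (h₁ = h₂): P₁ − P₂ = ½ρ(v₂² − v₁²).
P₂ = P₁ − ½ρ(v₂² − v₁²) = 324000 − ½·1000·(18.9² − 0.574²) = 324000 − 179000 = 145000 Pa.

P₂ = 145 kPa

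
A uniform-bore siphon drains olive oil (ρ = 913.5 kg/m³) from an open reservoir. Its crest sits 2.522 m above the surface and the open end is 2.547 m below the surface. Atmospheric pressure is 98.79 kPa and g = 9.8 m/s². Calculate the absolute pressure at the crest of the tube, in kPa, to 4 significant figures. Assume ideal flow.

From the surface to the outlet (both open to atmosphere, surface at rest): v = √(2g·h_out) = √(2·9.8·2.547) = 7.065 m/s.
Continuity keeps v the same throughout the tube; from surface to crest, P_atm + 0 = P_top + ½ρv² + ρg·h_top.
P_top = 98790 − ½·913.5·7.065² − 913.5·9.8·2.522 = 53410 Pa.

53.41 kPa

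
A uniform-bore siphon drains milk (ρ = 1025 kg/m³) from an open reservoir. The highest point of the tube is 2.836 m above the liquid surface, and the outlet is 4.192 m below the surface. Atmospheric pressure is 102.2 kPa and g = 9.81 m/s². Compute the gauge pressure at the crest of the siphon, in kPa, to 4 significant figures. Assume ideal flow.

From the surface to the outlet (both open to atmosphere, surface at rest): v = √(2g·h_out) = √(2·9.81·4.192) = 9.069 m/s.
Continuity keeps v the same throughout the tube; from surface to crest, P_atm + 0 = P_top + ½ρv² + ρg·h_top.
P_top = 102200 − ½·1025·9.069² − 1025·9.81·2.836 = 31530 Pa. So P_gauge = P_top − P_atm = -70670 Pa.

P_gauge = -70.67 kPa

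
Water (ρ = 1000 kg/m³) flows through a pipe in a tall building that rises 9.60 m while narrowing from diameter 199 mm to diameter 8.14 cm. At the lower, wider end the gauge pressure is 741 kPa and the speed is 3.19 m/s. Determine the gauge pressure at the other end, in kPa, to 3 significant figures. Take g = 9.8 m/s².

Mass conservation (A₁v₁ = A₂v₂) gives v₂ = 3.19 × 311/52.0 = 19.1 m/s.
Energy conservation along the streamline gives P₂ = P₁ − ½ρ(v₂² − v₁²) − ρg(h₂ − h₁).
P₂ = 741000 + ½·1000·(3.19² − 19.1²) − 1000·9.8·(+9.60) = 741000 + (-177000) − (94100) = 470000 Pa.

P₂ = 470 kPa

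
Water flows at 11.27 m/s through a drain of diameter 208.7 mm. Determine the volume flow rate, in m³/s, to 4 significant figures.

Q = A·v = 0.03421 m² × 11.27 m/s = 0.3855 m³/s.

Q ≈ 0.3855 m³/s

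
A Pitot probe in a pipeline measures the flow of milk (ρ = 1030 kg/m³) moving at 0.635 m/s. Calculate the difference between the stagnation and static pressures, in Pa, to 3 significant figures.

208 Pa

The dynamic pressure equals the rise in static pressure at the stagnation point: ΔP = ½ρv².
ΔP = ½·1030·0.635² = 208 Pa.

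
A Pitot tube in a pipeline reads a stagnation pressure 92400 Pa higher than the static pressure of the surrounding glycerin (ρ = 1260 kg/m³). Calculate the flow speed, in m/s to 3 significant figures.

12.1 m/s

Bernoulli between the free stream and the stagnation point: ½ρv² = P_stag − P_static.
v = √(2ΔP/ρ) = √(2·92400/1260) = 12.1 m/s.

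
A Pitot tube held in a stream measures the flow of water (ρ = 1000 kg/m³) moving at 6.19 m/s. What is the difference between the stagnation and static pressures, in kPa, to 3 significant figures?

ΔP = 19.2 kPa

The dynamic pressure equals the rise in static pressure at the stagnation point: ΔP = ½ρv².
ΔP = ½·1000·6.19² = 19200 Pa.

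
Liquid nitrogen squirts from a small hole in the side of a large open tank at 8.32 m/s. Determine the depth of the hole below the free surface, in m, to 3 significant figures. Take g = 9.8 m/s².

For a small hole in a large open tank, ½v² = gh, giving h = v²/(2g).
h = 8.32²/(2·9.8) = 69.2/19.60 = 3.53 m.

h = 3.53 m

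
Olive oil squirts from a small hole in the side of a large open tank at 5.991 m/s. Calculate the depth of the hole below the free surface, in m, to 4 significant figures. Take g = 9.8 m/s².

For a small hole in a large open tank, ½v² = gh, giving h = v²/(2g).
h = 5.991²/(2·9.8) = 35.89/19.60 = 1.831 m.

h = 1.831 m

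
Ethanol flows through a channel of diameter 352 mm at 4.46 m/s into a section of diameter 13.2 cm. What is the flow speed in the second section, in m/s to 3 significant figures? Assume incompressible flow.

Continuity gives A₁v₁ = A₂v₂, so v₂ = (973 cm²)/(137 cm²) × 4.46 m/s = 31.7 m/s.

v₂ = 31.7 m/s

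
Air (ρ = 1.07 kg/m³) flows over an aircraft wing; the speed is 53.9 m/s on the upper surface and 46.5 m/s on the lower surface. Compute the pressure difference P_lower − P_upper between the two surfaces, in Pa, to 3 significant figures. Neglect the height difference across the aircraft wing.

The pressure is lower where the speed is higher: ΔP = ½ρ(v_up² − v_low²).
ΔP = ½·1.07·(53.9² − 46.5²) = 397 Pa.

ΔP ≈ 397 Pa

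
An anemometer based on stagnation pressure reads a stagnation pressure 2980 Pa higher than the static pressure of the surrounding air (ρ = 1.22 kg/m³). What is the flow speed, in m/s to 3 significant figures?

v = 69.9 m/s

The dynamic pressure equals the rise in static pressure at the stagnation point: ΔP = ½ρv².
v = √(2ΔP/ρ) = √(2·2980/1.22) = 69.9 m/s.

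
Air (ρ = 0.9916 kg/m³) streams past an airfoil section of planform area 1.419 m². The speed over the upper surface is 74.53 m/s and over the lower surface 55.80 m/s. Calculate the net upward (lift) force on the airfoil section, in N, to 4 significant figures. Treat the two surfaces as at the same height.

The faster flow above has the lower pressure; Bernoulli (same height) gives ΔP = ½ρ(v_up² − v_low²).
ΔP = ½·0.9916·(74.53² − 55.80²) = 1210 Pa.
Lift = ΔP · A = 1210 × 1.419 = 1717 N.

1717 N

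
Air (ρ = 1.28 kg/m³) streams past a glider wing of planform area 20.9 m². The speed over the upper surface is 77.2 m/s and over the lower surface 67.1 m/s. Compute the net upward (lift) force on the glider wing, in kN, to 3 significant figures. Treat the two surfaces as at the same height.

F ≈ 19.5 kN

The faster flow above has the lower pressure; Bernoulli (same height) gives ΔP = ½ρ(v_up² − v_low²).
ΔP = ½·1.28·(77.2² − 67.1²) = 933 Pa.
Lift = ΔP · A = 933 × 20.9 = 19500 N.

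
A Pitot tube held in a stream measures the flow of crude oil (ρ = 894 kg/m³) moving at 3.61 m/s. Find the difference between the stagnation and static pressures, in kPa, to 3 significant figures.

Bernoulli between the free stream and the stagnation point: ½ρv² = P_stag − P_static.
ΔP = ½·894·3.61² = 5830 Pa.

ΔP ≈ 5.83 kPa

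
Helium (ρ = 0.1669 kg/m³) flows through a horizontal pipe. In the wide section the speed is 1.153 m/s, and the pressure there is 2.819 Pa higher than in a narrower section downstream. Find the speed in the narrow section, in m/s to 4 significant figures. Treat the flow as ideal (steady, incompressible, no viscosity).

v₂ ≈ 5.925 m/s

With h₁ = h₂, rearranging Bernoulli gives v₂ = √(v₁² + 2ΔP/ρ).
v₂ = √(1.153² + 2·2.819/0.1669) = √(1.329 + 33.78) = 5.925 m/s.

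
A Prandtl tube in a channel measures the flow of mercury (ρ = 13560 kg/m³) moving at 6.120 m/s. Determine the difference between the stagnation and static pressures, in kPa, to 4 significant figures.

At the stagnation point the flow is brought to rest, so Bernoulli gives P_stag − P_static = ½ρv².
ΔP = ½·13560·6.120² = 253900 Pa.

ΔP ≈ 253.9 kPa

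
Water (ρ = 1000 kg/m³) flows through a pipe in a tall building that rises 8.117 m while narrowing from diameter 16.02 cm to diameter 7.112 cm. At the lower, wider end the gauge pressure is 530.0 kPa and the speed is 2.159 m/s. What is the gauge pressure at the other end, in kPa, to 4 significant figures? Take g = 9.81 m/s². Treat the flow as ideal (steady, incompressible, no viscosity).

392.7 kPa

Continuity gives A₁v₁ = A₂v₂, so v₂ = (201.6 cm²)/(39.73 cm²) × 2.159 m/s = 10.95 m/s.
Bernoulli: P₁ + ½ρv₁² + ρg h₁ = P₂ + ½ρv₂² + ρg h₂, so P₂ = P₁ + ½ρ(v₁² − v₂²) − ρg(h₂ − h₁).
P₂ = 530000 + ½·1000·(2.159² − 10.95²) − 1000·9.81·(+8.117) = 530000 + (-57670) − (79630) = 392700 Pa.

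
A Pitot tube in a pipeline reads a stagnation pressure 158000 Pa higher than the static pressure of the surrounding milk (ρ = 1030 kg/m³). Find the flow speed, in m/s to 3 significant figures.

Bernoulli between the free stream and the stagnation point: ½ρv² = P_stag − P_static.
v = √(2ΔP/ρ) = √(2·158000/1030) = 17.5 m/s.

v = 17.5 m/s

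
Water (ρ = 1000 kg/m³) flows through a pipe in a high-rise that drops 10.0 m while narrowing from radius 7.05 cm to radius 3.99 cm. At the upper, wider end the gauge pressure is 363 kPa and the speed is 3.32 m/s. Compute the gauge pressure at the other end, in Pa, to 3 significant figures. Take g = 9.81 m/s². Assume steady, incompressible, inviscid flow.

413000 Pa

The volume flow rate is constant, so v₂ = (A₁/A₂)v₁ = (156/50.0)·3.32 = 10.4 m/s.
Bernoulli: P₁ + ½ρv₁² + ρg h₁ = P₂ + ½ρv₂² + ρg h₂, so P₂ = P₁ + ½ρ(v₁² − v₂²) − ρg(h₂ − h₁).
P₂ = 363000 + ½·1000·(3.32² − 10.4²) − 1000·9.81·(−10.0) = 363000 + (-48200) − (-98100) = 413000 Pa.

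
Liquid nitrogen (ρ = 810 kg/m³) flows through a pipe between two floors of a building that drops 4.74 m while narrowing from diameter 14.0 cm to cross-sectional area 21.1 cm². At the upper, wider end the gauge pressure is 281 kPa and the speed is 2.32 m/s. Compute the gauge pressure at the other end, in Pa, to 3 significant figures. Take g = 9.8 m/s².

P₂ ≈ 205000 Pa

By continuity, v₂ = v₁·A₁/A₂ = 2.32·(154/21.1) = 16.9 m/s.
Energy conservation along the streamline gives P₂ = P₁ − ½ρ(v₂² − v₁²) − ρg(h₂ − h₁).
P₂ = 281000 + ½·810·(2.32² − 16.9²) − 810·9.8·(−4.74) = 281000 + (-114000) − (-37600) = 205000 Pa.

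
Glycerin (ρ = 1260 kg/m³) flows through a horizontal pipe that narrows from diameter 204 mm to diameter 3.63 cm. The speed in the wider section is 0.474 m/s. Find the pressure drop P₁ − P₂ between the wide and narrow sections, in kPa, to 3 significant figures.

141 kPa

Continuity gives A₁v₁ = A₂v₂, so v₂ = (327 cm²)/(10.3 cm²) × 0.474 m/s = 15.0 m/s.
The pipe is horizontal, so Bernoulli reduces to P₁ + ½ρv₁² = P₂ + ½ρv₂².
P₁ − P₂ = ½·1260·(15.0² − 0.474²) = ½·1260·224 = 141000 Pa.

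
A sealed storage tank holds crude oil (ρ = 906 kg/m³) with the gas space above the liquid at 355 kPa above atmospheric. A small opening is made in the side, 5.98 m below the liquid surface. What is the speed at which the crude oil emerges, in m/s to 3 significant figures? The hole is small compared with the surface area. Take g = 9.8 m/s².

v ≈ 30.0 m/s

Take point 1 at the surface (v₁ ≈ 0) and point 2 at the hole (at atmospheric pressure). Bernoulli: P₁ + ρg h = P_atm + ½ρv₂².
With P₁ − P_atm = 355000 Pa, v₂ = √(2gh + 2ΔP/ρ) = √(2·9.8·5.98 + 2·355000/906) = 30.0 m/s.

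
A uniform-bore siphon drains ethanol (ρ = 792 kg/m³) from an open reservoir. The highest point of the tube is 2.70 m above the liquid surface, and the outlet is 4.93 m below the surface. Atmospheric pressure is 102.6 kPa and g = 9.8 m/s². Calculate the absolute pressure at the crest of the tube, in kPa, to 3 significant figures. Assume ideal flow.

From the surface to the outlet (both open to atmosphere, surface at rest): v = √(2g·h_out) = √(2·9.8·4.93) = 9.83 m/s.
With constant cross-section the crest speed equals v; applying Bernoulli from the surface up to the crest, P_top = P_atm − ½ρv² − ρg·h_top.
P_top = 102600 − ½·792·9.83² − 792·9.8·2.70 = 43400 Pa.

P_top = 43.4 kPa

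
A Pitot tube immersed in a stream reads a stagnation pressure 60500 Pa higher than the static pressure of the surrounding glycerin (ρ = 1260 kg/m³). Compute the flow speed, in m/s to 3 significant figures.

At the stagnation point the flow is brought to rest, so Bernoulli gives P_stag − P_static = ½ρv².
v = √(2ΔP/ρ) = √(2·60500/1260) = 9.80 m/s.

v ≈ 9.80 m/s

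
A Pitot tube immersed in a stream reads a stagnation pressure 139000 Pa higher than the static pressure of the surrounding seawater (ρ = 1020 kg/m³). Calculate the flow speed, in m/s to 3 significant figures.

At the stagnation point the flow is brought to rest, so Bernoulli gives P_stag − P_static = ½ρv².
v = √(2ΔP/ρ) = √(2·139000/1020) = 16.5 m/s.

v ≈ 16.5 m/s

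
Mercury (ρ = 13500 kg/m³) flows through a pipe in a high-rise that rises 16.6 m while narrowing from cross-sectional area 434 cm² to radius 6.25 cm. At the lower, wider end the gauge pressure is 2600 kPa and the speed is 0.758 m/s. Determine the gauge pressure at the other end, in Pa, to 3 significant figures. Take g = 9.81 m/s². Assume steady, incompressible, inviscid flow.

Mass conservation (A₁v₁ = A₂v₂) gives v₂ = 0.758 × 434/123 = 2.68 m/s.
Applying Bernoulli between the two ends and solving for P₂: P₂ = P₁ + ½ρ(v₁² − v₂²) − ρgΔh.
P₂ = 2600000 + ½·13500·(0.758² − 2.68²) − 13500·9.81·(+16.6) = 2600000 + (-44600) − (2200000) = 357000 Pa.

P₂ ≈ 357000 Pa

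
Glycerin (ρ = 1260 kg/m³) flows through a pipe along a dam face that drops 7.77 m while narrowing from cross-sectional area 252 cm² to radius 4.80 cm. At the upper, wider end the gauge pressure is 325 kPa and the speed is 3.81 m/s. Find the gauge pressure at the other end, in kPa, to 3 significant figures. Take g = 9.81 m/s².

P₂ ≈ 319 kPa

Continuity gives A₁v₁ = A₂v₂, so v₂ = (252 cm²)/(72.4 cm²) × 3.81 m/s = 13.3 m/s.
Applying Bernoulli between the two ends and solving for P₂: P₂ = P₁ + ½ρ(v₁² − v₂²) − ρgΔh.
P₂ = 325000 + ½·1260·(3.81² − 13.3²) − 1260·9.81·(−7.77) = 325000 + (-102000) − (-96000) = 319000 Pa.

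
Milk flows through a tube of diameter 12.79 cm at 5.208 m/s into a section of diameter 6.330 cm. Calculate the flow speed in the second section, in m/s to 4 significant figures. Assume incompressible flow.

Continuity gives A₁v₁ = A₂v₂, so v₂ = (128.5 cm²)/(31.47 cm²) × 5.208 m/s = 21.26 m/s.

v₂ ≈ 21.26 m/s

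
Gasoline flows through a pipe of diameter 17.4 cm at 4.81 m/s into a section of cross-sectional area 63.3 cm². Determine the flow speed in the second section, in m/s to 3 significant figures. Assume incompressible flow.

The volume flow rate is constant, so v₂ = (A₁/A₂)v₁ = (238/63.3)·4.81 = 18.1 m/s.

v₂ ≈ 18.1 m/s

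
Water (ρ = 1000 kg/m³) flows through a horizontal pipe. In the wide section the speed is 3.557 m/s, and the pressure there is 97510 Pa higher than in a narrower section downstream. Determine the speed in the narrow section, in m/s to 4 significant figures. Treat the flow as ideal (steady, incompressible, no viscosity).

With h₁ = h₂, rearranging Bernoulli gives v₂ = √(v₁² + 2ΔP/ρ).
v₂ = √(3.557² + 2·97510/1000) = √(12.65 + 195.0) = 14.41 m/s.

v₂ = 14.41 m/s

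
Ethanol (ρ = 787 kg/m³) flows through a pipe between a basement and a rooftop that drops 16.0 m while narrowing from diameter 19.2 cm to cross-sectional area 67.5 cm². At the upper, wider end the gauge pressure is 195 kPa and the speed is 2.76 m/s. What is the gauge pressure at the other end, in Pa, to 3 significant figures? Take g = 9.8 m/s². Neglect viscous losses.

266000 Pa

The volume flow rate is constant, so v₂ = (A₁/A₂)v₁ = (290/67.5)·2.76 = 11.8 m/s.
Bernoulli: P₁ + ½ρv₁² + ρg h₁ = P₂ + ½ρv₂² + ρg h₂, so P₂ = P₁ + ½ρ(v₁² − v₂²) − ρg(h₂ − h₁).
P₂ = 195000 + ½·787·(2.76² − 11.8²) − 787·9.8·(−16.0) = 195000 + (-52200) − (-123000) = 266000 Pa.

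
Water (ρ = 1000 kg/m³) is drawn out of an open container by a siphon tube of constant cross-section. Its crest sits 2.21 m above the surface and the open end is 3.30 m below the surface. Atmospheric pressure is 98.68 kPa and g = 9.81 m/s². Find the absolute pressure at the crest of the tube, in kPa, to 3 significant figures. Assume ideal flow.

From the surface to the outlet (both open to atmosphere, surface at rest): v = √(2g·h_out) = √(2·9.81·3.30) = 8.05 m/s.
With constant cross-section the crest speed equals v; applying Bernoulli from the surface up to the crest, P_top = P_atm − ½ρv² − ρg·h_top.
P_top = 98680 − ½·1000·8.05² − 1000·9.81·2.21 = 44600 Pa.

P_top ≈ 44.6 kPa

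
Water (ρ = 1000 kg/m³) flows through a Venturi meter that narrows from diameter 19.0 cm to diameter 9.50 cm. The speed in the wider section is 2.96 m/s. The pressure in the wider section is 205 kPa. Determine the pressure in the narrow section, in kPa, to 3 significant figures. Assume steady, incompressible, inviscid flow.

P₂ = 139 kPa

Continuity gives A₁v₁ = A₂v₂, so v₂ = (284 cm²)/(70.9 cm²) × 2.96 m/s = 11.8 m/s.
Along the horizontal streamline, P + ½ρv² is constant.
P₂ = P₁ − ½ρ(v₂² − v₁²) = 205000 − ½·1000·(11.8² − 2.96²) = 205000 − 65700 = 139000 Pa.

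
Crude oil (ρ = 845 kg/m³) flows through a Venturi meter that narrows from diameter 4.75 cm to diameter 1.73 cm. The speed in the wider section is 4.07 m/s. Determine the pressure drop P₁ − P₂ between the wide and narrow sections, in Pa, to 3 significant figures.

ΔP = 391000 Pa

Mass conservation (A₁v₁ = A₂v₂) gives v₂ = 4.07 × 17.7/2.35 = 30.7 m/s.
The pipe is horizontal, so Bernoulli reduces to P₁ + ½ρv₁² = P₂ + ½ρv₂².
P₁ − P₂ = ½·845·(30.7² − 4.07²) = ½·845·925 = 391000 Pa.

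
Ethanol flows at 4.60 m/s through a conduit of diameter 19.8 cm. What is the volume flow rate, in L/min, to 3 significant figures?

Q = A·v = 0.0308 m² × 4.60 m/s = 0.142 m³/s.
Converting: 0.142 m³/s × 60000 = 8500 L/min.

Q = 8500 L/min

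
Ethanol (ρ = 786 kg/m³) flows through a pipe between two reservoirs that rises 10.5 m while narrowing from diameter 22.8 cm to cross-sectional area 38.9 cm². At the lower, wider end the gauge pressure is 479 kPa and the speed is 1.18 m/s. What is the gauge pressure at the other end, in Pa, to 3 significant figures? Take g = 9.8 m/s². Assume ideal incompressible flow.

By continuity, v₂ = v₁·A₁/A₂ = 1.18·(408/38.9) = 12.4 m/s.
Energy conservation along the streamline gives P₂ = P₁ − ½ρ(v₂² − v₁²) − ρg(h₂ − h₁).
P₂ = 479000 + ½·786·(1.18² − 12.4²) − 786·9.8·(+10.5) = 479000 + (-59700) − (80900) = 338000 Pa.

P₂ = 338000 Pa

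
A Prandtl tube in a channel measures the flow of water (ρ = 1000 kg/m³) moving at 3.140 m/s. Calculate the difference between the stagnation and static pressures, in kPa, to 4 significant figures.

At the stagnation point the flow is brought to rest, so Bernoulli gives P_stag − P_static = ½ρv².
ΔP = ½·1000·3.140² = 4930 Pa.

4.930 kPa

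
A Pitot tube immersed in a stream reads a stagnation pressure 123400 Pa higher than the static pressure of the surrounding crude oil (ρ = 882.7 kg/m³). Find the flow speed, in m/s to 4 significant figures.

16.72 m/s

At the stagnation point the flow is brought to rest, so Bernoulli gives P_stag − P_static = ½ρv².
v = √(2ΔP/ρ) = √(2·123400/882.7) = 16.72 m/s.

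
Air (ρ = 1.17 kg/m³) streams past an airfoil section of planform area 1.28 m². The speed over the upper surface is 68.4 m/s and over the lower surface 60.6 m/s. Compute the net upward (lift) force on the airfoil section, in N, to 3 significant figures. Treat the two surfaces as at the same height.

F ≈ 753 N

The faster flow above has the lower pressure; Bernoulli (same height) gives ΔP = ½ρ(v_up² − v_low²).
ΔP = ½·1.17·(68.4² − 60.6²) = 589 Pa.
Lift = ΔP · A = 589 × 1.28 = 753 N.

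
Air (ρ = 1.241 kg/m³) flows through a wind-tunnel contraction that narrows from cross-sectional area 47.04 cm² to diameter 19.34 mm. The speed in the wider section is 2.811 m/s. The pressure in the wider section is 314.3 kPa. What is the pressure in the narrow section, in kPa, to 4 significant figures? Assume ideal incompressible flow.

313.0 kPa

The volume flow rate is constant, so v₂ = (A₁/A₂)v₁ = (47.04/2.938)·2.811 = 45.01 m/s.
Bernoulli (h₁ = h₂): P₁ − P₂ = ½ρ(v₂² − v₁²).
P₂ = P₁ − ½ρ(v₂² − v₁²) = 314300 − ½·1.241·(45.01² − 2.811²) = 314300 − 1252 = 313000 Pa.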